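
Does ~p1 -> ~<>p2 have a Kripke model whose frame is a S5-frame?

1. ~p1 -> ~<>p2, w0
2. ~<>p2, w0   [->-rule on 1 (branches; this branch)]
3. ~p2, w0   [~<>-rule on 2 via w0Rw0]
Accessibility: w0Rw0

Satisfiable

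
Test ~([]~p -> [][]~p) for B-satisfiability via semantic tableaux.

1. ~([]~p -> [][]~p), u
2. []~p, u
3. ~[][]~p, u
4. ~p, u
5. ~[]~p, v
6. ~p, v
7. p, w
Accessibility: uRu, uRv, vRu, vRv, vRw, wRv, wRw

Yes, satisfiable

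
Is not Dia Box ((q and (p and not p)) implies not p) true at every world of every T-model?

No, not valid

Tableau for the negation Dia Box ((q and (p and not p)) implies not p):
1. Dia Box ((q and (p and not p)) implies not p), w0
2. Box ((q and (p and not p)) implies not p), w1
3. (q and (p and not p)) implies not p, w1
4. not p, w1
Accessibility: w0Rw0, w0Rw1, w1Rw1
The negation has an open branch (countermodel exists).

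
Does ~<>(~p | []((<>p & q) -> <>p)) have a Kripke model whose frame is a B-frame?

1. ~<>(~p | []((<>p & q) -> <>p)), w0
2. ~(~p | []((<>p & q) -> <>p)), w0
3. p, w0
4. ~[]((<>p & q) -> <>p), w0
5. ~((<>p & q) -> <>p), w1
6. <>p & q, w1
7. ~<>p, w1
8. <>p, w1
9. q, w1
10. ~(~p | []((<>p & q) -> <>p)), w1
11. p, w1
12. ~[]((<>p & q) -> <>p), w1
13. ~p, w0
Accessibility: w0Rw0, w0Rw1, w1Rw0, w1Rw1
Branch closes: p and ~p both at w0.
All branches of the tableau close; one closing branch shown above.

No, unsatisfiable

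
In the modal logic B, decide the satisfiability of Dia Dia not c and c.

Satisfiable

1. Dia Dia not c and c, u
2. Dia Dia not c, u
3. c, u
4. Dia not c, v
5. not c, w
Accessibility: uRu, uRv, vRu, vRv, vRw, wRv, wRw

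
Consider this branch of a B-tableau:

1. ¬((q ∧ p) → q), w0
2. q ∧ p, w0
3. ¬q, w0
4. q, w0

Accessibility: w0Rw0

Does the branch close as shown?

Closed

Both q and ¬q appear at w0.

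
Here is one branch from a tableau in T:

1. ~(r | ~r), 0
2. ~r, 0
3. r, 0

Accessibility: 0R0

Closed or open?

Both r and ~r appear at 0.

Closed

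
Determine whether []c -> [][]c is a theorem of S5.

Yes, valid

Tableau for the negation ~([]c -> [][]c):
1. ~([]c -> [][]c), 0
2. []c, 0
3. ~[][]c, 0
4. c, 0
5. ~[]c, 1
6. c, 1
7. ~c, 2
8. c, 2
Accessibility: 0R0, 0R1, 0R2, 1R0, 1R1, 1R2, 2R0, 2R1, 2R2
Branch closes: c and ~c both at 2.
Every branch of the negation's tableau closes; the branch above is one of them.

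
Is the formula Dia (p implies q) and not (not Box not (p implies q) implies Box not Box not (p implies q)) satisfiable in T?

1. Dia (p implies q) and not (not Box not (p implies q) implies Box not Box not (p implies q)), w0
2. Dia (p implies q), w0
3. not (not Box not (p implies q) implies Box not Box not (p implies q)), w0
4. not Box not (p implies q), w0
5. not Box not Box not (p implies q), w0
6. p implies q, w1
7. q, w1
8. p implies q, w2
9. q, w2
10. Box not (p implies q), w3
11. not (p implies q), w3
12. p, w3
13. not q, w3
Accessibility: w0Rw0, w0Rw1, w0Rw2, w0Rw3, w1Rw1, w2Rw2, w3Rw3

Satisfiable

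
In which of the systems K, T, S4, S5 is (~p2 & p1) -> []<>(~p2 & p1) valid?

S5

S5-tableau for the negation ~((~p2 & p1) -> []<>(~p2 & p1)):
1. ~((~p2 & p1) -> []<>(~p2 & p1)), u
2. ~p2 & p1, u
3. ~[]<>(~p2 & p1), u
4. ~p2, u
5. p1, u
6. ~<>(~p2 & p1), v
7. ~(~p2 & p1), u
8. ~(~p2 & p1), v
9. ~p1, u
Accessibility: uRu, uRv, vRu, vRv
Branch closes: p1 and ~p1 both at u.
Every branch closes (one shown): valid in S5.
S4-tableau for the negation ~((~p2 & p1) -> []<>(~p2 & p1)):
1. ~((~p2 & p1) -> []<>(~p2 & p1)), u
2. ~p2 & p1, u
3. ~[]<>(~p2 & p1), u
4. ~p2, u
5. p1, u
6. ~<>(~p2 & p1), v
7. ~(~p2 & p1), v
8. ~p1, v
Accessibility: uRu, uRv, vRv
Complete open branch: countermodel on an S4-frame, so not valid in S4, nor in K, T (the same frame is also a K-frame and a T-frame).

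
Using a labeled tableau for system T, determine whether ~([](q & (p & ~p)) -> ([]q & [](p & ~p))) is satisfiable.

Unsatisfiable

1. ~([](q & (p & ~p)) -> ([]q & [](p & ~p))), w0
2. [](q & (p & ~p)), w0
3. ~([]q & [](p & ~p)), w0
4. q & (p & ~p), w0
5. q, w0
6. p & ~p, w0
7. p, w0
8. ~p, w0
Accessibility: w0Rw0
Branch closes: p and ~p both at w0.
All branches of the tableau close; one closing branch shown above.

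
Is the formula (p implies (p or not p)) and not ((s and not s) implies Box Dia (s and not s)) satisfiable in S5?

No, unsatisfiable

1. (p implies (p or not p)) and not ((s and not s) implies Box Dia (s and not s)), u
2. p implies (p or not p), u
3. not ((s and not s) implies Box Dia (s and not s)), u
4. s and not s, u
5. not Box Dia (s and not s), u
6. s, u
7. not s, u
Accessibility: uRu
Branch closes: s and not s both at u.
(One branch shown.) All branches close.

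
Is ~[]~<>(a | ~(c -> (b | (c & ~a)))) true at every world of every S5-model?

Tableau for the negation []~<>(a | ~(c -> (b | (c & ~a)))):
1. []~<>(a | ~(c -> (b | (c & ~a)))), 0
2. ~<>(a | ~(c -> (b | (c & ~a)))), 0
3. ~(a | ~(c -> (b | (c & ~a)))), 0
4. ~a, 0
5. c -> (b | (c & ~a)), 0
6. b | (c & ~a), 0
7. c & ~a, 0
8. c, 0
Accessibility: 0R0
The negation has an open branch (countermodel exists).

Not valid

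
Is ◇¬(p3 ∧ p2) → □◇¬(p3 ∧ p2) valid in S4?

No, not valid

Tableau for the negation ¬(◇¬(p3 ∧ p2) → □◇¬(p3 ∧ p2)):
1. ¬(◇¬(p3 ∧ p2) → □◇¬(p3 ∧ p2)), 0
2. ◇¬(p3 ∧ p2), 0   [¬→-rule on 1]
3. ¬□◇¬(p3 ∧ p2), 0   [¬→-rule on 1]
4. ¬(p3 ∧ p2), 1   [◇-rule on 2: fresh world 1, 0R1]
5. ¬p2, 1   [¬∧-rule on 4 (branches; this branch)]
6. ¬◇¬(p3 ∧ p2), 2   [¬□-rule on 3: fresh world 2, 0R2]
7. p3 ∧ p2, 2   [¬◇-rule on 6 via 2R2]
8. p3, 2   [∧-rule on 7]
9. p2, 2   [∧-rule on 7]
Accessibility: 0R0, 0R1, 0R2, 1R1, 2R2
The negation has an open branch (countermodel exists).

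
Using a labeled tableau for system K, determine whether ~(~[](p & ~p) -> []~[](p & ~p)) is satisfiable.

Satisfiable (open branch found)

1. ~(~[](p & ~p) -> []~[](p & ~p)), u
2. ~[](p & ~p), u
3. ~[]~[](p & ~p), u
4. ~(p & ~p), v
5. p, v
6. [](p & ~p), w
Accessibility: uRv, uRw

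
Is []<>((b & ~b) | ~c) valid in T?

No, not valid

Tableau for the negation ~[]<>((b & ~b) | ~c):
1. ~[]<>((b & ~b) | ~c), u
2. ~<>((b & ~b) | ~c), v   [~[]-rule on 1: fresh world v, uRv]
3. ~((b & ~b) | ~c), v   [~<>-rule on 2 via vRv]
4. ~(b & ~b), v   [~|-rule on 3]
5. c, v   [~|-rule on 3]
6. b, v   [~&-rule on 4 (branches; this branch)]
Accessibility: uRu, uRv, vRv
The negation has an open branch (countermodel exists).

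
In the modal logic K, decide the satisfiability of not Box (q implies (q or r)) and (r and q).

Unsatisfiable (every branch closes)

1. not Box (q implies (q or r)) and (r and q), u
2. not Box (q implies (q or r)), u   [and-rule on 1]
3. r and q, u   [and-rule on 1]
4. r, u   [and-rule on 3]
5. q, u   [and-rule on 3]
6. not (q implies (q or r)), v   [neg-Box-rule on 2: fresh world v, uRv]
7. q, v   [neg-implies-rule on 6]
8. not (q or r), v   [neg-implies-rule on 6]
9. not q, v   [neg-or-rule on 8]
10. not r, v   [neg-or-rule on 8]
Accessibility: uRv
Branch closes: q and not q both at v.
All branches of the tableau close; one closing branch shown above.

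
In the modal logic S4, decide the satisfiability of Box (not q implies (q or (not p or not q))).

1. Box (not q implies (q or (not p or not q))), u
2. not q implies (q or (not p or not q)), u
3. q or (not p or not q), u
4. not p or not q, u
5. not q, u
Accessibility: uRu

Satisfiable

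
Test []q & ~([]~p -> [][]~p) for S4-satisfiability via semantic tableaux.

Unsatisfiable (every branch closes)

1. []q & ~([]~p -> [][]~p), u
2. []q, u
3. ~([]~p -> [][]~p), u
4. []~p, u
5. ~[][]~p, u
6. q, u
7. ~p, u
8. ~[]~p, v
9. q, v
10. ~p, v
11. p, w
12. q, w
13. ~p, w
Accessibility: uRu, uRv, uRw, vRv, vRw, wRw
Branch closes: p and ~p both at w.
Every branch closes; the branch above is one of them.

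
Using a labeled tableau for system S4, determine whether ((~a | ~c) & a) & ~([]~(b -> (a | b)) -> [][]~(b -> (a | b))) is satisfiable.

1. ((~a | ~c) & a) & ~([]~(b -> (a | b)) -> [][]~(b -> (a | b))), w0
2. (~a | ~c) & a, w0
3. ~([]~(b -> (a | b)) -> [][]~(b -> (a | b))), w0
4. ~a | ~c, w0
5. a, w0
6. []~(b -> (a | b)), w0
7. ~[][]~(b -> (a | b)), w0
8. ~(b -> (a | b)), w0
9. b, w0
10. ~(a | b), w0
11. ~a, w0
12. ~b, w0
Accessibility: w0Rw0
Branch closes: a and ~a both at w0.
All branches of the tableau close; one closing branch shown above.

Unsatisfiable (every branch closes)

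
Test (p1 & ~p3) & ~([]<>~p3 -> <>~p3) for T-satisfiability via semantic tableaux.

1. (p1 & ~p3) & ~([]<>~p3 -> <>~p3), u
2. p1 & ~p3, u   [&-rule on 1]
3. ~([]<>~p3 -> <>~p3), u   [&-rule on 1]
4. p1, u   [&-rule on 2]
5. ~p3, u   [&-rule on 2]
6. []<>~p3, u   [~->-rule on 3]
7. ~<>~p3, u   [~->-rule on 3]
8. <>~p3, u   [[]-rule on 6 via uRu]
9. p3, u   [~<>-rule on 7 via uRu]
Accessibility: uRu
Branch closes: p3 and ~p3 both at u.
All branches of the tableau close; one closing branch shown above.

No, unsatisfiable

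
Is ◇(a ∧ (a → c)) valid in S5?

Not valid

Tableau for the negation ¬◇(a ∧ (a → c)):
1. ¬◇(a ∧ (a → c)), w0
2. ¬(a ∧ (a → c)), w0   [¬◇-rule on 1 via w0Rw0]
3. ¬(a → c), w0   [¬∧-rule on 2 (branches; this branch)]
4. a, w0   [¬→-rule on 3]
5. ¬c, w0   [¬→-rule on 3]
Accessibility: w0Rw0
The negation has an open branch (countermodel exists).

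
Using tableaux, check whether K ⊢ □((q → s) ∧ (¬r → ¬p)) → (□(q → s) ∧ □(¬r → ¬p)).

Valid

Tableau for the negation ¬(□((q → s) ∧ (¬r → ¬p)) → (□(q → s) ∧ □(¬r → ¬p))):
1. ¬(□((q → s) ∧ (¬r → ¬p)) → (□(q → s) ∧ □(¬r → ¬p))), w0
2. □((q → s) ∧ (¬r → ¬p)), w0
3. ¬(□(q → s) ∧ □(¬r → ¬p)), w0
4. ¬□(¬r → ¬p), w0
5. ¬(¬r → ¬p), w1
6. ¬r, w1
7. p, w1
8. (q → s) ∧ (¬r → ¬p), w1
9. q → s, w1
10. ¬r → ¬p, w1
11. s, w1
12. ¬p, w1
Accessibility: w0Rw1
Branch closes: p and ¬p both at w1.
Every branch of the negation's tableau closes; the branch above is one of them.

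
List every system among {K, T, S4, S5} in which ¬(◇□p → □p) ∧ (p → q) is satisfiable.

S4-tableau for the formula:
1. ¬(◇□p → □p) ∧ (p → q), u
2. ¬(◇□p → □p), u   [∧-rule on 1]
3. p → q, u   [∧-rule on 1]
4. ◇□p, u   [¬→-rule on 2]
5. ¬□p, u   [¬→-rule on 2]
6. q, u   [→-rule on 3 (branches; this branch)]
7. □p, v   [◇-rule on 4: fresh world v, uRv]
8. p, v   [□-rule on 7 via vRv]
9. ¬p, w   [¬□-rule on 5: fresh world w, uRw]
Accessibility: uRu, uRv, uRw, vRv, wRw
Complete open branch: satisfiable in S4, hence also in K, T (this S4-model is also a K-model and a T-model).
S5-tableau for the formula:
1. ¬(◇□p → □p) ∧ (p → q), u
2. ¬(◇□p → □p), u   [∧-rule on 1]
3. p → q, u   [∧-rule on 1]
4. ◇□p, u   [¬→-rule on 2]
5. ¬□p, u   [¬→-rule on 2]
6. q, u   [→-rule on 3 (branches; this branch)]
7. □p, v   [◇-rule on 4: fresh world v, uRv]
8. p, u   [□-rule on 7 via vRu]
9. p, v   [□-rule on 7 via vRv]
10. ¬p, w   [¬□-rule on 5: fresh world w, uRw]
11. p, w   [□-rule on 7 via vRw]
Accessibility: uRu, uRv, uRw, vRu, vRv, vRw, wRu, wRv, wRw
Branch closes: p and ¬p both at w.
Every branch closes (one shown): unsatisfiable in S5.

K, T, S4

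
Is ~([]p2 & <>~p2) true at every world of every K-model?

Tableau for the negation []p2 & <>~p2:
1. []p2 & <>~p2, w0
2. []p2, w0
3. <>~p2, w0
4. ~p2, w1
5. p2, w1
Accessibility: w0Rw1
Branch closes: p2 and ~p2 both at w1.
All branches of the negation close; one closing branch shown above.

Yes, valid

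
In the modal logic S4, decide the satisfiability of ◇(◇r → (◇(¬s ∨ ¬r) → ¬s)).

Yes, satisfiable

1. ◇(◇r → (◇(¬s ∨ ¬r) → ¬s)), 0
2. ◇r → (◇(¬s ∨ ¬r) → ¬s), 1   [◇-rule on 1: fresh world 1, 0R1]
3. ◇(¬s ∨ ¬r) → ¬s, 1   [→-rule on 2 (branches; this branch)]
4. ¬s, 1   [→-rule on 3 (branches; this branch)]
Accessibility: 0R0, 0R1, 1R1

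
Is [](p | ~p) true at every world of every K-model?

Tableau for the negation ~[](p | ~p):
1. ~[](p | ~p), u
2. ~(p | ~p), v
3. ~p, v
4. p, v
Accessibility: uRv
Branch closes: p and ~p both at v.
All branches of the negation close; one closing branch shown above.

Yes, valid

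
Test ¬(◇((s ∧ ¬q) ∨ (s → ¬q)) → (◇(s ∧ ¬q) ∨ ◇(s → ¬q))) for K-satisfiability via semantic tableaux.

Unsatisfiable (every branch closes)

1. ¬(◇((s ∧ ¬q) ∨ (s → ¬q)) → (◇(s ∧ ¬q) ∨ ◇(s → ¬q))), 0
2. ◇((s ∧ ¬q) ∨ (s → ¬q)), 0
3. ¬(◇(s ∧ ¬q) ∨ ◇(s → ¬q)), 0
4. ¬◇(s ∧ ¬q), 0
5. ¬◇(s → ¬q), 0
6. (s ∧ ¬q) ∨ (s → ¬q), 1
7. ¬(s ∧ ¬q), 1
8. ¬(s → ¬q), 1
9. s, 1
10. q, 1
11. s → ¬q, 1
12. ¬q, 1
Accessibility: 0R1
Branch closes: q and ¬q both at 1.
All branches of the tableau close; one closing branch shown above.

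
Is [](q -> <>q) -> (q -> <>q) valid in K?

Tableau for the negation ~([](q -> <>q) -> (q -> <>q)):
1. ~([](q -> <>q) -> (q -> <>q)), 0
2. [](q -> <>q), 0
3. ~(q -> <>q), 0
4. q, 0
5. ~<>q, 0
The negation has an open branch (countermodel exists).

Not valid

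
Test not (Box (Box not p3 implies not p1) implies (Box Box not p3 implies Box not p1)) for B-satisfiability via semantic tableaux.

1. not (Box (Box not p3 implies not p1) implies (Box Box not p3 implies Box not p1)), u
2. Box (Box not p3 implies not p1), u   [neg-implies-rule on 1]
3. not (Box Box not p3 implies Box not p1), u   [neg-implies-rule on 1]
4. Box Box not p3, u   [neg-implies-rule on 3]
5. not Box not p1, u   [neg-implies-rule on 3]
6. Box not p3 implies not p1, u   [Box-rule on 2 via uRu]
7. Box not p3, u   [Box-rule on 4 via uRu]
8. not p3, u   [Box-rule on 7 via uRu]
9. not Box not p3, u   [implies-rule on 6 (branches; this branch)]
10. p1, v   [neg-Box-rule on 5: fresh world v, uRv]
11. Box not p3 implies not p1, v   [Box-rule on 2 via uRv]
12. Box not p3, v   [Box-rule on 4 via uRv]
13. not p3, v   [Box-rule on 7 via uRv]
14. not Box not p3, v   [implies-rule on 11 (branches; this branch)]
15. p3, w   [neg-Box-rule on 9: fresh world w, uRw]
16. Box not p3 implies not p1, w   [Box-rule on 2 via uRw]
17. Box not p3, w   [Box-rule on 4 via uRw]
18. not p3, w   [Box-rule on 7 via uRw]
Accessibility: uRu, uRv, uRw, vRu, vRv, wRu, wRw
Branch closes: p3 and not p3 both at w.
Every branch closes; the branch above is one of them.

Unsatisfiable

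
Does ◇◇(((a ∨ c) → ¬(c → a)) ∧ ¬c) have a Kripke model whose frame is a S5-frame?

1. ◇◇(((a ∨ c) → ¬(c → a)) ∧ ¬c), u
2. ◇(((a ∨ c) → ¬(c → a)) ∧ ¬c), v   [◇-rule on 1: fresh world v, uRv]
3. ((a ∨ c) → ¬(c → a)) ∧ ¬c, w   [◇-rule on 2: fresh world w, vRw]
4. (a ∨ c) → ¬(c → a), w   [∧-rule on 3]
5. ¬c, w   [∧-rule on 3]
6. ¬(a ∨ c), w   [→-rule on 4 (branches; this branch)]
7. ¬a, w   [¬∨-rule on 6]
Accessibility: uRu, uRv, uRw, vRu, vRv, vRw, wRu, wRv, wRw

Satisfiable (open branch found)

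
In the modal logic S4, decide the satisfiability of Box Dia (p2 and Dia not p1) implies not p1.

Yes, satisfiable

1. Box Dia (p2 and Dia not p1) implies not p1, u
2. not p1, u
Accessibility: uRu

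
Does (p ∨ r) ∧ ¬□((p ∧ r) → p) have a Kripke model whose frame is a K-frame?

Unsatisfiable

1. (p ∨ r) ∧ ¬□((p ∧ r) → p), u
2. p ∨ r, u   [∧-rule on 1]
3. ¬□((p ∧ r) → p), u   [∧-rule on 1]
4. r, u   [∨-rule on 2 (branches; this branch)]
5. ¬((p ∧ r) → p), v   [¬□-rule on 3: fresh world v, uRv]
6. p ∧ r, v   [¬→-rule on 5]
7. ¬p, v   [¬→-rule on 5]
8. p, v   [∧-rule on 6]
9. r, v   [∧-rule on 6]
Accessibility: uRv
Branch closes: p and ¬p both at v.
All branches of the tableau close; one closing branch shown above.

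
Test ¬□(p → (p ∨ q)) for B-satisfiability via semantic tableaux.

1. ¬□(p → (p ∨ q)), u
2. ¬(p → (p ∨ q)), v   [¬□-rule on 1: fresh world v, uRv]
3. p, v   [¬→-rule on 2]
4. ¬(p ∨ q), v   [¬→-rule on 2]
5. ¬p, v   [¬∨-rule on 4]
6. ¬q, v   [¬∨-rule on 4]
Accessibility: uRu, uRv, vRu, vRv
Branch closes: p and ¬p both at v.
All branches of the tableau close; one closing branch shown above.

Unsatisfiable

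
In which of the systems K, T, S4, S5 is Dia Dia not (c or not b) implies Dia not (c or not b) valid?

T-tableau for the negation not (Dia Dia not (c or not b) implies Dia not (c or not b)):
1. not (Dia Dia not (c or not b) implies Dia not (c or not b)), 0
2. Dia Dia not (c or not b), 0
3. not Dia not (c or not b), 0
4. c or not b, 0
5. not b, 0
6. Dia not (c or not b), 1
7. c or not b, 1
8. not b, 1
9. not (c or not b), 2
10. not c, 2
11. b, 2
Accessibility: 0R0, 0R1, 1R1, 1R2, 2R2
Complete open branch: countermodel on a T-frame, so not valid in T, nor in K (the same frame is also a K-frame).
S4-tableau for the negation not (Dia Dia not (c or not b) implies Dia not (c or not b)):
1. not (Dia Dia not (c or not b) implies Dia not (c or not b)), 0
2. Dia Dia not (c or not b), 0
3. not Dia not (c or not b), 0
4. c or not b, 0
5. not b, 0
6. Dia not (c or not b), 1
7. c or not b, 1
8. not b, 1
9. not (c or not b), 2
10. not c, 2
11. b, 2
12. c or not b, 2
13. not b, 2
Accessibility: 0R0, 0R1, 0R2, 1R1, 1R2, 2R2
Branch closes: b and not b both at 2.
Every branch closes (one shown): valid in S4, hence also in S5 (every theorem of S4 is a theorem of S5).

S4, S5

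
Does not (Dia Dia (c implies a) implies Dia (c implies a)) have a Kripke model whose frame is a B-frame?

Satisfiable

1. not (Dia Dia (c implies a) implies Dia (c implies a)), w0
2. Dia Dia (c implies a), w0
3. not Dia (c implies a), w0
4. not (c implies a), w0
5. c, w0
6. not a, w0
7. Dia (c implies a), w1
8. not (c implies a), w1
9. c, w1
10. not a, w1
11. c implies a, w2
12. a, w2
Accessibility: w0Rw0, w0Rw1, w1Rw0, w1Rw1, w1Rw2, w2Rw1, w2Rw2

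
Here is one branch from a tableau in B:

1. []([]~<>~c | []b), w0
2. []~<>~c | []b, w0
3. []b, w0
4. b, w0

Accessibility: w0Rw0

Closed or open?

No atom appears with both signs at the same world.

Open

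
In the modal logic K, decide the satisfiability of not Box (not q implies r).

1. not Box (not q implies r), w0
2. not (not q implies r), w1   [neg-Box-rule on 1: fresh world w1, w0Rw1]
3. not q, w1   [neg-implies-rule on 2]
4. not r, w1   [neg-implies-rule on 2]
Accessibility: w0Rw1

Yes, satisfiable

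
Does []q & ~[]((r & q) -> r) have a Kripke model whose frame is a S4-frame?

1. []q & ~[]((r & q) -> r), u
2. []q, u
3. ~[]((r & q) -> r), u
4. q, u
5. ~((r & q) -> r), v
6. r & q, v
7. ~r, v
8. r, v
9. q, v
Accessibility: uRu, uRv, vRv
Branch closes: r and ~r both at v.
All branches of the tableau close; one closing branch shown above.

Unsatisfiable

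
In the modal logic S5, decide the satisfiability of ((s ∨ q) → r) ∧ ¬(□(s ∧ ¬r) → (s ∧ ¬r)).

No, unsatisfiable

1. ((s ∨ q) → r) ∧ ¬(□(s ∧ ¬r) → (s ∧ ¬r)), 0
2. (s ∨ q) → r, 0
3. ¬(□(s ∧ ¬r) → (s ∧ ¬r)), 0
4. □(s ∧ ¬r), 0
5. ¬(s ∧ ¬r), 0
6. s ∧ ¬r, 0
7. s, 0
8. ¬r, 0
9. ¬(s ∨ q), 0
10. ¬s, 0
11. ¬q, 0
Accessibility: 0R0
Branch closes: s and ¬s both at 0.
All branches of the tableau close; one closing branch shown above.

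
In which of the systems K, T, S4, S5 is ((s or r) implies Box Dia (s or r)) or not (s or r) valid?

S5

S5-tableau for the negation not (((s or r) implies Box Dia (s or r)) or not (s or r)):
1. not (((s or r) implies Box Dia (s or r)) or not (s or r)), 0
2. not ((s or r) implies Box Dia (s or r)), 0   [neg-or-rule on 1]
3. s or r, 0   [neg-or-rule on 1]
4. not Box Dia (s or r), 0   [neg-implies-rule on 2]
5. r, 0   [or-rule on 3 (branches; this branch)]
6. not Dia (s or r), 1   [neg-Box-rule on 4: fresh world 1, 0R1]
7. not (s or r), 0   [neg-Dia-rule on 6 via 1R0]
8. not s, 0   [neg-or-rule on 7]
9. not r, 0   [neg-or-rule on 7]
Accessibility: 0R0, 0R1, 1R0, 1R1
Branch closes: r and not r both at 0.
Every branch closes (one shown): valid in S5.
S4-tableau for the negation not (((s or r) implies Box Dia (s or r)) or not (s or r)):
1. not (((s or r) implies Box Dia (s or r)) or not (s or r)), 0
2. not ((s or r) implies Box Dia (s or r)), 0   [neg-or-rule on 1]
3. s or r, 0   [neg-or-rule on 1]
4. not Box Dia (s or r), 0   [neg-implies-rule on 2]
5. r, 0   [or-rule on 3 (branches; this branch)]
6. not Dia (s or r), 1   [neg-Box-rule on 4: fresh world 1, 0R1]
7. not (s or r), 1   [neg-Dia-rule on 6 via 1R1]
8. not s, 1   [neg-or-rule on 7]
9. not r, 1   [neg-or-rule on 7]
Accessibility: 0R0, 0R1, 1R1
Complete open branch: countermodel on an S4-frame, so not valid in S4, nor in K, T (the same frame is also a K-frame and a T-frame).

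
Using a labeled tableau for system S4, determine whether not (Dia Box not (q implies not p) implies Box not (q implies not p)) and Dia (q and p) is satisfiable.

1. not (Dia Box not (q implies not p) implies Box not (q implies not p)) and Dia (q and p), w0
2. not (Dia Box not (q implies not p) implies Box not (q implies not p)), w0   [and-rule on 1]
3. Dia (q and p), w0   [and-rule on 1]
4. Dia Box not (q implies not p), w0   [neg-implies-rule on 2]
5. not Box not (q implies not p), w0   [neg-implies-rule on 2]
6. q and p, w1   [Dia-rule on 3: fresh world w1, w0Rw1]
7. q, w1   [and-rule on 6]
8. p, w1   [and-rule on 6]
9. Box not (q implies not p), w2   [Dia-rule on 4: fresh world w2, w0Rw2]
10. not (q implies not p), w2   [Box-rule on 9 via w2Rw2]
11. q, w2   [neg-implies-rule on 10]
12. p, w2   [neg-implies-rule on 10]
13. q implies not p, w3   [neg-Box-rule on 5: fresh world w3, w0Rw3]
14. not p, w3   [implies-rule on 13 (branches; this branch)]
Accessibility: w0Rw0, w0Rw1, w0Rw2, w0Rw3, w1Rw1, w2Rw2, w3Rw3

Yes, satisfiable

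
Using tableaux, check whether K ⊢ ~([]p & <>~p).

Tableau for the negation []p & <>~p:
1. []p & <>~p, 0
2. []p, 0
3. <>~p, 0
4. ~p, 1
5. p, 1
Accessibility: 0R1
Branch closes: p and ~p both at 1.
Every branch of the negation's tableau closes; the branch above is one of them.

Valid in K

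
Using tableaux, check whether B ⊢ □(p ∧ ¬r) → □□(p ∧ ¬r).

No, not valid

Tableau for the negation ¬(□(p ∧ ¬r) → □□(p ∧ ¬r)):
1. ¬(□(p ∧ ¬r) → □□(p ∧ ¬r)), 0
2. □(p ∧ ¬r), 0   [¬→-rule on 1]
3. ¬□□(p ∧ ¬r), 0   [¬→-rule on 1]
4. p ∧ ¬r, 0   [□-rule on 2 via 0R0]
5. p, 0   [∧-rule on 4]
6. ¬r, 0   [∧-rule on 4]
7. ¬□(p ∧ ¬r), 1   [¬□-rule on 3: fresh world 1, 0R1]
8. p ∧ ¬r, 1   [□-rule on 2 via 0R1]
9. p, 1   [∧-rule on 8]
10. ¬r, 1   [∧-rule on 8]
11. ¬(p ∧ ¬r), 2   [¬□-rule on 7: fresh world 2, 1R2]
12. r, 2   [¬∧-rule on 11 (branches; this branch)]
Accessibility: 0R0, 0R1, 1R0, 1R1, 1R2, 2R1, 2R2
The negation has an open branch (countermodel exists).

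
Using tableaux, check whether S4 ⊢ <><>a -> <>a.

Yes, valid

Tableau for the negation ~(<><>a -> <>a):
1. ~(<><>a -> <>a), w0
2. <><>a, w0
3. ~<>a, w0
4. ~a, w0
5. <>a, w1
6. ~a, w1
7. a, w2
8. ~a, w2
Accessibility: w0Rw0, w0Rw1, w0Rw2, w1Rw1, w1Rw2, w2Rw2
Branch closes: a and ~a both at w2.
Every branch of the negation's tableau closes; the branch above is one of them.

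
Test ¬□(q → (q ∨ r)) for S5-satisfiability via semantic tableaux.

No, unsatisfiable

1. ¬□(q → (q ∨ r)), w0
2. ¬(q → (q ∨ r)), w1   [¬□-rule on 1: fresh world w1, w0Rw1]
3. q, w1   [¬→-rule on 2]
4. ¬(q ∨ r), w1   [¬→-rule on 2]
5. ¬q, w1   [¬∨-rule on 4]
6. ¬r, w1   [¬∨-rule on 4]
Accessibility: w0Rw0, w0Rw1, w1Rw0, w1Rw1
Branch closes: q and ¬q both at w1.
Every branch closes; the branch above is one of them.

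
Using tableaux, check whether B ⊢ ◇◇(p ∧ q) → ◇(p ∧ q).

Tableau for the negation ¬(◇◇(p ∧ q) → ◇(p ∧ q)):
1. ¬(◇◇(p ∧ q) → ◇(p ∧ q)), w0
2. ◇◇(p ∧ q), w0
3. ¬◇(p ∧ q), w0
4. ¬(p ∧ q), w0
5. ¬q, w0
6. ◇(p ∧ q), w1
7. ¬(p ∧ q), w1
8. ¬q, w1
9. p ∧ q, w2
10. p, w2
11. q, w2
Accessibility: w0Rw0, w0Rw1, w1Rw0, w1Rw1, w1Rw2, w2Rw1, w2Rw2
The negation has an open branch (countermodel exists).

Not valid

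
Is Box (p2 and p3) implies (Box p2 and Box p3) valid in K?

Tableau for the negation not (Box (p2 and p3) implies (Box p2 and Box p3)):
1. not (Box (p2 and p3) implies (Box p2 and Box p3)), u
2. Box (p2 and p3), u
3. not (Box p2 and Box p3), u
4. not Box p3, u
5. not p3, v
6. p2 and p3, v
7. p2, v
8. p3, v
Accessibility: uRv
Branch closes: p3 and not p3 both at v.
Every branch of the negation's tableau closes; the branch above is one of them.

Valid in K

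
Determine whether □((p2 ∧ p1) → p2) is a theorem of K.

Valid

Tableau for the negation ¬□((p2 ∧ p1) → p2):
1. ¬□((p2 ∧ p1) → p2), 0
2. ¬((p2 ∧ p1) → p2), 1
3. p2 ∧ p1, 1
4. ¬p2, 1
5. p2, 1
6. p1, 1
Accessibility: 0R1
Branch closes: p2 and ¬p2 both at 1.
Every branch of the negation's tableau closes; the branch above is one of them.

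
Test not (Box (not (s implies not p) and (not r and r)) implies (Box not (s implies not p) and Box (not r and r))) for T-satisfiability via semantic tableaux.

Unsatisfiable

1. not (Box (not (s implies not p) and (not r and r)) implies (Box not (s implies not p) and Box (not r and r))), u
2. Box (not (s implies not p) and (not r and r)), u
3. not (Box not (s implies not p) and Box (not r and r)), u
4. not (s implies not p) and (not r and r), u
5. not (s implies not p), u
6. not r and r, u
7. s, u
8. p, u
9. not r, u
10. r, u
Accessibility: uRu
Branch closes: r and not r both at u.
All branches of the tableau close; one closing branch shown above.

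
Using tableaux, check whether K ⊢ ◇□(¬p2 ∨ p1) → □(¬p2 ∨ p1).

Tableau for the negation ¬(◇□(¬p2 ∨ p1) → □(¬p2 ∨ p1)):
1. ¬(◇□(¬p2 ∨ p1) → □(¬p2 ∨ p1)), 0
2. ◇□(¬p2 ∨ p1), 0
3. ¬□(¬p2 ∨ p1), 0
4. □(¬p2 ∨ p1), 1
5. ¬(¬p2 ∨ p1), 2
6. p2, 2
7. ¬p1, 2
Accessibility: 0R1, 0R2
The negation has an open branch (countermodel exists).

Invalid (countermodel exists)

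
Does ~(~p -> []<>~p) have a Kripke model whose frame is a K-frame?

1. ~(~p -> []<>~p), 0
2. ~p, 0   [~->-rule on 1]
3. ~[]<>~p, 0   [~->-rule on 1]
4. ~<>~p, 1   [~[]-rule on 3: fresh world 1, 0R1]
Accessibility: 0R1

Yes, satisfiable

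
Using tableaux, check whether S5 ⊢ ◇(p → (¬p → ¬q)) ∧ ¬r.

Tableau for the negation ¬(◇(p → (¬p → ¬q)) ∧ ¬r):
1. ¬(◇(p → (¬p → ¬q)) ∧ ¬r), w0
2. r, w0   [¬∧-rule on 1 (branches; this branch)]
Accessibility: w0Rw0
The negation has an open branch (countermodel exists).

Not valid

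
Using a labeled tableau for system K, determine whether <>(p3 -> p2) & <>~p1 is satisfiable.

Satisfiable (open branch found)

1. <>(p3 -> p2) & <>~p1, 0
2. <>(p3 -> p2), 0   [&-rule on 1]
3. <>~p1, 0   [&-rule on 1]
4. p3 -> p2, 1   [<>-rule on 2: fresh world 1, 0R1]
5. p2, 1   [->-rule on 4 (branches; this branch)]
6. ~p1, 2   [<>-rule on 3: fresh world 2, 0R2]
Accessibility: 0R1, 0R2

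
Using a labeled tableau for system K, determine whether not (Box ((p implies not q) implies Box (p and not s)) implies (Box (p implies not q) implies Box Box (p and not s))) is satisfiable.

1. not (Box ((p implies not q) implies Box (p and not s)) implies (Box (p implies not q) implies Box Box (p and not s))), w0
2. Box ((p implies not q) implies Box (p and not s)), w0   [neg-implies-rule on 1]
3. not (Box (p implies not q) implies Box Box (p and not s)), w0   [neg-implies-rule on 1]
4. Box (p implies not q), w0   [neg-implies-rule on 3]
5. not Box Box (p and not s), w0   [neg-implies-rule on 3]
6. not Box (p and not s), w1   [neg-Box-rule on 5: fresh world w1, w0Rw1]
7. (p implies not q) implies Box (p and not s), w1   [Box-rule on 2 via w0Rw1]
8. p implies not q, w1   [Box-rule on 4 via w0Rw1]
9. Box (p and not s), w1   [implies-rule on 7 (branches; this branch)]
10. not q, w1   [implies-rule on 8 (branches; this branch)]
11. not (p and not s), w2   [neg-Box-rule on 6: fresh world w2, w1Rw2]
12. p and not s, w2   [Box-rule on 9 via w1Rw2]
13. p, w2   [and-rule on 12]
14. not s, w2   [and-rule on 12]
15. s, w2   [neg-and-rule on 11 (branches; this branch)]
Accessibility: w0Rw1, w1Rw2
Branch closes: s and not s both at w2.
(One branch shown.) All branches close.

Unsatisfiable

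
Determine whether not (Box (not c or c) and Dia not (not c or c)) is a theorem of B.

Tableau for the negation Box (not c or c) and Dia not (not c or c):
1. Box (not c or c) and Dia not (not c or c), u
2. Box (not c or c), u
3. Dia not (not c or c), u
4. not c or c, u
5. c, u
6. not (not c or c), v
7. c, v
8. not c, v
Accessibility: uRu, uRv, vRu, vRv
Branch closes: c and not c both at v.
All branches of the negation close; one closing branch shown above.

Valid in B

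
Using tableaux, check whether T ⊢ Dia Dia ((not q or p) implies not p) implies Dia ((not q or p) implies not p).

Tableau for the negation not (Dia Dia ((not q or p) implies not p) implies Dia ((not q or p) implies not p)):
1. not (Dia Dia ((not q or p) implies not p) implies Dia ((not q or p) implies not p)), w0
2. Dia Dia ((not q or p) implies not p), w0
3. not Dia ((not q or p) implies not p), w0
4. not ((not q or p) implies not p), w0
5. not q or p, w0
6. p, w0
7. Dia ((not q or p) implies not p), w1
8. not ((not q or p) implies not p), w1
9. not q or p, w1
10. p, w1
11. (not q or p) implies not p, w2
12. not p, w2
Accessibility: w0Rw0, w0Rw1, w1Rw1, w1Rw2, w2Rw2
The negation has an open branch (countermodel exists).

Not valid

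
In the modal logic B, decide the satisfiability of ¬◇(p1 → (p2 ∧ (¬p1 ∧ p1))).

1. ¬◇(p1 → (p2 ∧ (¬p1 ∧ p1))), 0
2. ¬(p1 → (p2 ∧ (¬p1 ∧ p1))), 0
3. p1, 0
4. ¬(p2 ∧ (¬p1 ∧ p1)), 0
5. ¬(¬p1 ∧ p1), 0
Accessibility: 0R0

Satisfiable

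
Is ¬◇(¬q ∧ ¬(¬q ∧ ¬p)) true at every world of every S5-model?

No, not valid

Tableau for the negation ◇(¬q ∧ ¬(¬q ∧ ¬p)):
1. ◇(¬q ∧ ¬(¬q ∧ ¬p)), 0
2. ¬q ∧ ¬(¬q ∧ ¬p), 1
3. ¬q, 1
4. ¬(¬q ∧ ¬p), 1
5. p, 1
Accessibility: 0R0, 0R1, 1R0, 1R1
The negation has an open branch (countermodel exists).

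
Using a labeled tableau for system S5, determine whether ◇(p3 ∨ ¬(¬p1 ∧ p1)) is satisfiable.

Yes, satisfiable

1. ◇(p3 ∨ ¬(¬p1 ∧ p1)), w0
2. p3 ∨ ¬(¬p1 ∧ p1), w1
3. ¬(¬p1 ∧ p1), w1
4. ¬p1, w1
Accessibility: w0Rw0, w0Rw1, w1Rw0, w1Rw1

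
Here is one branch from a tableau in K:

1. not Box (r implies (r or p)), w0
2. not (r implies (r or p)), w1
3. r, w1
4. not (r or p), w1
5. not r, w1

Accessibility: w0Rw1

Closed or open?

Yes, closed

Both r and not r appear at w1.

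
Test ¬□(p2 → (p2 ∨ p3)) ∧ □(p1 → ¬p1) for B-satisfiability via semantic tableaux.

No, unsatisfiable

1. ¬□(p2 → (p2 ∨ p3)) ∧ □(p1 → ¬p1), u
2. ¬□(p2 → (p2 ∨ p3)), u
3. □(p1 → ¬p1), u
4. p1 → ¬p1, u
5. ¬p1, u
6. ¬(p2 → (p2 ∨ p3)), v
7. p2, v
8. ¬(p2 ∨ p3), v
9. ¬p2, v
10. ¬p3, v
Accessibility: uRu, uRv, vRu, vRv
Branch closes: p2 and ¬p2 both at v.
(One branch shown.) All branches close.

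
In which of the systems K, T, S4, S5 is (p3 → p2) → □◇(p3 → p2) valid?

S5

S4-tableau for the negation ¬((p3 → p2) → □◇(p3 → p2)):
1. ¬((p3 → p2) → □◇(p3 → p2)), 0
2. p3 → p2, 0
3. ¬□◇(p3 → p2), 0
4. p2, 0
5. ¬◇(p3 → p2), 1
6. ¬(p3 → p2), 1
7. p3, 1
8. ¬p2, 1
Accessibility: 0R0, 0R1, 1R1
Complete open branch: countermodel on an S4-frame, so not valid in S4, nor in K, T (the same frame is also a K-frame and a T-frame).
S5-tableau for the negation ¬((p3 → p2) → □◇(p3 → p2)):
1. ¬((p3 → p2) → □◇(p3 → p2)), 0
2. p3 → p2, 0
3. ¬□◇(p3 → p2), 0
4. p2, 0
5. ¬◇(p3 → p2), 1
6. ¬(p3 → p2), 0
7. p3, 0
8. ¬p2, 0
Accessibility: 0R0, 0R1, 1R0, 1R1
Branch closes: p2 and ¬p2 both at 0.
Every branch closes (one shown): valid in S5.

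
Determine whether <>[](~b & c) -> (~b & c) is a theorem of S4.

Tableau for the negation ~(<>[](~b & c) -> (~b & c)):
1. ~(<>[](~b & c) -> (~b & c)), u
2. <>[](~b & c), u   [~->-rule on 1]
3. ~(~b & c), u   [~->-rule on 1]
4. ~c, u   [~&-rule on 3 (branches; this branch)]
5. [](~b & c), v   [<>-rule on 2: fresh world v, uRv]
6. ~b & c, v   [[]-rule on 5 via vRv]
7. ~b, v   [&-rule on 6]
8. c, v   [&-rule on 6]
Accessibility: uRu, uRv, vRv
The negation has an open branch (countermodel exists).

No, not valid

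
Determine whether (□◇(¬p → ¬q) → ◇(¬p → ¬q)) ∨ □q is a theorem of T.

Tableau for the negation ¬((□◇(¬p → ¬q) → ◇(¬p → ¬q)) ∨ □q):
1. ¬((□◇(¬p → ¬q) → ◇(¬p → ¬q)) ∨ □q), u
2. ¬(□◇(¬p → ¬q) → ◇(¬p → ¬q)), u
3. ¬□q, u
4. □◇(¬p → ¬q), u
5. ¬◇(¬p → ¬q), u
6. ◇(¬p → ¬q), u
7. ¬(¬p → ¬q), u
8. ¬p, u
9. q, u
10. ¬q, v
11. ◇(¬p → ¬q), v
12. ¬(¬p → ¬q), v
13. ¬p, v
14. q, v
Accessibility: uRu, uRv, vRv
Branch closes: q and ¬q both at v.
Every branch of the negation's tableau closes; the branch above is one of them.

Valid in T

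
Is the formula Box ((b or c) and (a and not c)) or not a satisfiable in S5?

Satisfiable

1. Box ((b or c) and (a and not c)) or not a, u
2. not a, u   [or-rule on 1 (branches; this branch)]
Accessibility: uRu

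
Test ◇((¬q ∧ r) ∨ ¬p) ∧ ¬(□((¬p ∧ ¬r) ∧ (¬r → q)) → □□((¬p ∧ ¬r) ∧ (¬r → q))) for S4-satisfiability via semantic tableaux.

Unsatisfiable

1. ◇((¬q ∧ r) ∨ ¬p) ∧ ¬(□((¬p ∧ ¬r) ∧ (¬r → q)) → □□((¬p ∧ ¬r) ∧ (¬r → q))), u
2. ◇((¬q ∧ r) ∨ ¬p), u
3. ¬(□((¬p ∧ ¬r) ∧ (¬r → q)) → □□((¬p ∧ ¬r) ∧ (¬r → q))), u
4. □((¬p ∧ ¬r) ∧ (¬r → q)), u
5. ¬□□((¬p ∧ ¬r) ∧ (¬r → q)), u
6. (¬p ∧ ¬r) ∧ (¬r → q), u
7. ¬p ∧ ¬r, u
8. ¬r → q, u
9. ¬p, u
10. ¬r, u
11. q, u
12. (¬q ∧ r) ∨ ¬p, v
13. (¬p ∧ ¬r) ∧ (¬r → q), v
14. ¬p ∧ ¬r, v
15. ¬r → q, v
16. ¬p, v
17. ¬r, v
18. q, v
19. ¬□((¬p ∧ ¬r) ∧ (¬r → q)), w
20. (¬p ∧ ¬r) ∧ (¬r → q), w
21. ¬p ∧ ¬r, w
22. ¬r → q, w
23. ¬p, w
24. ¬r, w
25. q, w
26. ¬((¬p ∧ ¬r) ∧ (¬r → q)), x
27. (¬p ∧ ¬r) ∧ (¬r → q), x
28. ¬p ∧ ¬r, x
29. ¬r → q, x
30. ¬p, x
31. ¬r, x
32. ¬(¬r → q), x
33. ¬q, x
34. q, x
Accessibility: uRu, uRv, uRw, uRx, vRv, wRw, wRx, xRx
Branch closes: q and ¬q both at x.
Every branch closes; the branch above is one of them.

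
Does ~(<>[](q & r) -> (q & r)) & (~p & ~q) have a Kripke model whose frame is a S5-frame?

Unsatisfiable

1. ~(<>[](q & r) -> (q & r)) & (~p & ~q), u
2. ~(<>[](q & r) -> (q & r)), u
3. ~p & ~q, u
4. <>[](q & r), u
5. ~(q & r), u
6. ~p, u
7. ~q, u
8. ~r, u
9. [](q & r), v
10. q & r, u
11. q, u
12. r, u
Accessibility: uRu, uRv, vRu, vRv
Branch closes: q and ~q both at u.
All branches of the tableau close; one closing branch shown above.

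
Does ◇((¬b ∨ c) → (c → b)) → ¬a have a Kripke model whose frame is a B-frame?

Satisfiable

1. ◇((¬b ∨ c) → (c → b)) → ¬a, w0
2. ¬a, w0   [→-rule on 1 (branches; this branch)]
Accessibility: w0Rw0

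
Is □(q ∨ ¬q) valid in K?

Tableau for the negation ¬□(q ∨ ¬q):
1. ¬□(q ∨ ¬q), u
2. ¬(q ∨ ¬q), v
3. ¬q, v
4. q, v
Accessibility: uRv
Branch closes: q and ¬q both at v.
Every branch of the negation's tableau closes; the branch above is one of them.

Valid in K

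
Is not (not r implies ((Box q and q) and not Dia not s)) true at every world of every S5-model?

Tableau for the negation not r implies ((Box q and q) and not Dia not s):
1. not r implies ((Box q and q) and not Dia not s), w0
2. (Box q and q) and not Dia not s, w0
3. Box q and q, w0
4. not Dia not s, w0
5. Box q, w0
6. q, w0
7. s, w0
Accessibility: w0Rw0
The negation has an open branch (countermodel exists).

Not valid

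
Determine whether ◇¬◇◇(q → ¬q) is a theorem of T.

Tableau for the negation ¬◇¬◇◇(q → ¬q):
1. ¬◇¬◇◇(q → ¬q), w0
2. ◇◇(q → ¬q), w0
3. ◇(q → ¬q), w1
4. ◇◇(q → ¬q), w1
5. q → ¬q, w2
6. ¬q, w2
7. ◇(q → ¬q), w3
8. q → ¬q, w4
9. ¬q, w4
Accessibility: w0Rw0, w0Rw1, w1Rw1, w1Rw2, w1Rw3, w2Rw2, w3Rw3, w3Rw4, w4Rw4
The negation has an open branch (countermodel exists).

Not valid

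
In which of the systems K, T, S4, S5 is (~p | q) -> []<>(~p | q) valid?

S4-tableau for the negation ~((~p | q) -> []<>(~p | q)):
1. ~((~p | q) -> []<>(~p | q)), u
2. ~p | q, u   [~->-rule on 1]
3. ~[]<>(~p | q), u   [~->-rule on 1]
4. q, u   [|-rule on 2 (branches; this branch)]
5. ~<>(~p | q), v   [~[]-rule on 3: fresh world v, uRv]
6. ~(~p | q), v   [~<>-rule on 5 via vRv]
7. p, v   [~|-rule on 6]
8. ~q, v   [~|-rule on 6]
Accessibility: uRu, uRv, vRv
Complete open branch: countermodel on an S4-frame, so not valid in S4, nor in K, T (the same frame is also a K-frame and a T-frame).
S5-tableau for the negation ~((~p | q) -> []<>(~p | q)):
1. ~((~p | q) -> []<>(~p | q)), u
2. ~p | q, u   [~->-rule on 1]
3. ~[]<>(~p | q), u   [~->-rule on 1]
4. q, u   [|-rule on 2 (branches; this branch)]
5. ~<>(~p | q), v   [~[]-rule on 3: fresh world v, uRv]
6. ~(~p | q), u   [~<>-rule on 5 via vRu]
7. p, u   [~|-rule on 6]
8. ~q, u   [~|-rule on 6]
Accessibility: uRu, uRv, vRu, vRv
Branch closes: q and ~q both at u.
Every branch closes (one shown): valid in S5.

S5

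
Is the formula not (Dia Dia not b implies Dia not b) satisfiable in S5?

1. not (Dia Dia not b implies Dia not b), 0
2. Dia Dia not b, 0
3. not Dia not b, 0
4. b, 0
5. Dia not b, 1
6. b, 1
7. not b, 2
8. b, 2
Accessibility: 0R0, 0R1, 0R2, 1R0, 1R1, 1R2, 2R0, 2R1, 2R2
Branch closes: b and not b both at 2.
Every branch closes; the branch above is one of them.

Unsatisfiable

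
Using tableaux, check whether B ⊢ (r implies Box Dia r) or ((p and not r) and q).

Yes, valid

Tableau for the negation not ((r implies Box Dia r) or ((p and not r) and q)):
1. not ((r implies Box Dia r) or ((p and not r) and q)), u
2. not (r implies Box Dia r), u
3. not ((p and not r) and q), u
4. r, u
5. not Box Dia r, u
6. not (p and not r), u
7. not Dia r, v
8. not r, u
Accessibility: uRu, uRv, vRu, vRv
Branch closes: r and not r both at u.
Every branch of the negation's tableau closes; the branch above is one of them.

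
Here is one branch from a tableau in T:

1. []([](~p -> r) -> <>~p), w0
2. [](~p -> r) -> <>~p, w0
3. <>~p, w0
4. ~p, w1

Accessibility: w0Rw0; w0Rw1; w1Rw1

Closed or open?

No atom appears with both signs at the same world.

Open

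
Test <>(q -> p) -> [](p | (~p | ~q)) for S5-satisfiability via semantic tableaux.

Satisfiable

1. <>(q -> p) -> [](p | (~p | ~q)), u
2. [](p | (~p | ~q)), u
3. p | (~p | ~q), u
4. ~p | ~q, u
5. ~q, u
Accessibility: uRu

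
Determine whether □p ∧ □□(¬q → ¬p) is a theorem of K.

Tableau for the negation ¬(□p ∧ □□(¬q → ¬p)):
1. ¬(□p ∧ □□(¬q → ¬p)), u
2. ¬□□(¬q → ¬p), u
3. ¬□(¬q → ¬p), v
4. ¬(¬q → ¬p), w
5. ¬q, w
6. p, w
Accessibility: uRv, vRw
The negation has an open branch (countermodel exists).

Invalid (countermodel exists)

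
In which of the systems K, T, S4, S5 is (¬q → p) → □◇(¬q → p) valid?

S5

S5-tableau for the negation ¬((¬q → p) → □◇(¬q → p)):
1. ¬((¬q → p) → □◇(¬q → p)), w0
2. ¬q → p, w0   [¬→-rule on 1]
3. ¬□◇(¬q → p), w0   [¬→-rule on 1]
4. p, w0   [→-rule on 2 (branches; this branch)]
5. ¬◇(¬q → p), w1   [¬□-rule on 3: fresh world w1, w0Rw1]
6. ¬(¬q → p), w0   [¬◇-rule on 5 via w1Rw0]
7. ¬q, w0   [¬→-rule on 6]
8. ¬p, w0   [¬→-rule on 6]
Accessibility: w0Rw0, w0Rw1, w1Rw0, w1Rw1
Branch closes: p and ¬p both at w0.
Every branch closes (one shown): valid in S5.
S4-tableau for the negation ¬((¬q → p) → □◇(¬q → p)):
1. ¬((¬q → p) → □◇(¬q → p)), w0
2. ¬q → p, w0   [¬→-rule on 1]
3. ¬□◇(¬q → p), w0   [¬→-rule on 1]
4. p, w0   [→-rule on 2 (branches; this branch)]
5. ¬◇(¬q → p), w1   [¬□-rule on 3: fresh world w1, w0Rw1]
6. ¬(¬q → p), w1   [¬◇-rule on 5 via w1Rw1]
7. ¬q, w1   [¬→-rule on 6]
8. ¬p, w1   [¬→-rule on 6]
Accessibility: w0Rw0, w0Rw1, w1Rw1
Complete open branch: countermodel on an S4-frame, so not valid in S4, nor in K, T (the same frame is also a K-frame and a T-frame).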